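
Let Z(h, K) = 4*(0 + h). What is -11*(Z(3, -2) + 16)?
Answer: -308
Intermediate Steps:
Z(h, K) = 4*h
-11*(Z(3, -2) + 16) = -11*(4*3 + 16) = -11*(12 + 16) = -11*28 = -308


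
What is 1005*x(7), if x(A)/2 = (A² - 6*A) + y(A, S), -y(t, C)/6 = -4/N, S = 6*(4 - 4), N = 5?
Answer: 23718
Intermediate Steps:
S = 0 (S = 6*0 = 0)
y(t, C) = 24/5 (y(t, C) = -(-24)/5 = -6*(-⅘) = 24/5)
x(A) = 48/5 - 12*A + 2*A² (x(A) = 2*((A² - 6*A) + 24/5) = 2*(24/5 + A² - 6*A) = 48/5 - 12*A + 2*A²)
1005*x(7) = 1005*(48/5 - 12*7 + 2*7²) = 1005*(48/5 - 84 + 2*49) = 1005*(48/5 - 84 + 98) = 1005*(118/5) = 23718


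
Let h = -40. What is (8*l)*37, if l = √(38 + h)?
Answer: 296*I*√2 ≈ 418.61*I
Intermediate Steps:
l = I*√2 (l = √(38 - 40) = √(-2) = I*√2 ≈ 1.4142*I)
(8*l)*37 = (8*(I*√2))*37 = (8*I*√2)*37 = 296*I*√2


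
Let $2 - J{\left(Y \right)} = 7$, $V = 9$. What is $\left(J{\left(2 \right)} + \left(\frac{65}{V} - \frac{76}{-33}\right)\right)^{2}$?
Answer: $\frac{200704}{9801} \approx 20.478$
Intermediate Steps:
$J{\left(Y \right)} = -5$ ($J{\left(Y \right)} = 2 - 7 = -5$)
$\left(J{\left(2 \right)} + \left(\frac{65}{V} - \frac{76}{-33}\right)\right)^{2} = \left(-5 + \left(\frac{65}{9} - \frac{76}{-33}\right)\right)^{2} = \left(-5 + \left(65 \cdot \frac{1}{9} - - \frac{76}{33}\right)\right)^{2} = \left(-5 + \left(\frac{65}{9} + \frac{76}{33}\right)\right)^{2} = \left(-5 + \frac{943}{99}\right)^{2} = \left(\frac{448}{99}\right)^{2} = \frac{200704}{9801}$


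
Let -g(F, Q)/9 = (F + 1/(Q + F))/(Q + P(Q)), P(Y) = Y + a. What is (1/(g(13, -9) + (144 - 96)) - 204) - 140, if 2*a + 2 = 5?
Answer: -417938/1215 ≈ -343.98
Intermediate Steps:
a = 3/2 (a = -1 + (½)*5 = -1 + 5/2 = 3/2 ≈ 1.5000)
P(Y) = 3/2 + Y (P(Y) = Y + 3/2 = 3/2 + Y)
g(F, Q) = -9*(F + 1/(F + Q))/(3/2 + 2*Q) (g(F, Q) = -9*(F + 1/(Q + F))/(Q + (3/2 + Q)) = -9*(F + 1/(F + Q))/(3/2 + 2*Q))
(1/(g(13, -9) + (144 - 96)) - 204) - 140 = (1/(18*(-1 - 1*13² - 1*13*(-9))/(3*13 + 3*(-9) + 4*(-9)² + 4*13*(-9)) + (144 - 96)) - 204) - 140 = (1/(18*(-1 - 1*169 + 117)/(39 - 27 + 4*81 - 468) + 48) - 204) - 140 = (1/(18*(-1 - 169 + 117)/(39 - 27 + 324 - 468) + 48) - 204) - 140 = (1/(18*(-53)/(-132) + 48) - 204) - 140 = (1/(18*(-1/132)*(-53) + 48) - 204) - 140 = (1/(159/22 + 48) - 204) - 140 = (1/(1215/22) - 204) - 140 = (22/1215 - 204) - 140 = -247838/1215 - 140 = -417938/1215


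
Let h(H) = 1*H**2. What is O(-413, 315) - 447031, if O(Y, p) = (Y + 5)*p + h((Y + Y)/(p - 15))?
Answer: -12949726931/22500 ≈ -5.7554e+5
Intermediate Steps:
h(H) = H**2
O(Y, p) = p*(5 + Y) + 4*Y**2/(-15 + p)**2 (O(Y, p) = (Y + 5)*p + ((Y + Y)/(p - 15))**2 = (5 + Y)*p + ((2*Y)/(-15 + p))**2 = p*(5 + Y) + (2*Y/(-15 + p))**2 = p*(5 + Y) + 4*Y**2/(-15 + p)**2)
O(-413, 315) - 447031 = (5*315 - 413*315 + 4*(-413)**2/(-15 + 315)**2) - 447031 = (1575 - 130095 + 4*170569/300**2) - 447031 = (1575 - 130095 + 4*170569*(1/90000)) - 447031 = (1575 - 130095 + 170569/22500) - 447031 = -2891529431/22500 - 447031 = -12949726931/22500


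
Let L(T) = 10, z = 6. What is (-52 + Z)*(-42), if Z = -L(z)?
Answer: 2604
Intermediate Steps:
Z = -10 (Z = -1*10 = -10)
(-52 + Z)*(-42) = (-52 - 10)*(-42) = -62*(-42) = 2604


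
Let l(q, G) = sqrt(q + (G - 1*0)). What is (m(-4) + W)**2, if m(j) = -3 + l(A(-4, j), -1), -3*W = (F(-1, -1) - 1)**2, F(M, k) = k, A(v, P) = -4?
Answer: 124/9 - 26*I*sqrt(5)/3 ≈ 13.778 - 19.379*I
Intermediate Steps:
l(q, G) = sqrt(G + q) (l(q, G) = sqrt(q + (G + 0)) = sqrt(q + G) = sqrt(G + q))
W = -4/3 (W = -(-1 - 1)**2/3 = -1/3*(-2)**2 = -1/3*4 = -4/3 ≈ -1.3333)
m(j) = -3 + I*sqrt(5) (m(j) = -3 + sqrt(-1 - 4) = -3 + sqrt(-5) = -3 + I*sqrt(5))
(m(-4) + W)**2 = ((-3 + I*sqrt(5)) - 4/3)**2 = (-13/3 + I*sqrt(5))**2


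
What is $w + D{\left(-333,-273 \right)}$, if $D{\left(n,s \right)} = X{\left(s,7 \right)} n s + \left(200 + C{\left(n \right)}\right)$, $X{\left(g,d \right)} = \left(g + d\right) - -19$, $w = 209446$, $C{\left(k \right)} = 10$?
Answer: $-22244867$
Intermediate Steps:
$X{\left(g,d \right)} = 19 + d + g$ ($X{\left(g,d \right)} = \left(d + g\right) + 19 = 19 + d + g$)
$D{\left(n,s \right)} = 210 + n s \left(26 + s\right)$ ($D{\left(n,s \right)} = \left(19 + 7 + s\right) n s + \left(200 + 10\right) = \left(26 + s\right) n s + 210 = n \left(26 + s\right) s + 210 = n s \left(26 + s\right) + 210 = 210 + n s \left(26 + s\right)$)
$w + D{\left(-333,-273 \right)} = 209446 + \left(210 - - 90909 \left(26 - 273\right)\right) = 209446 + \left(210 - \left(-90909\right) \left(-247\right)\right) = 209446 + \left(210 - 22454523\right) = 209446 - 22454313 = -22244867$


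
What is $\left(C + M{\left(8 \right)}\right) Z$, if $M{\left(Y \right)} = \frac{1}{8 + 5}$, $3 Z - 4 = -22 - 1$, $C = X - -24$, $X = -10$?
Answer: $- \frac{1159}{13} \approx -89.154$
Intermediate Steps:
$C = 14$ ($C = -10 - -24 = -10 + 24 = 14$)
$Z = - \frac{19}{3}$ ($Z = \frac{4}{3} + \frac{-22 - 1}{3} = \frac{4}{3} + \frac{1}{3} \left(-23\right) = \frac{4}{3} - \frac{23}{3} = - \frac{19}{3} \approx -6.3333$)
$M{\left(Y \right)} = \frac{1}{13}$
$\left(C + M{\left(8 \right)}\right) Z = \left(14 + \frac{1}{13}\right) \left(- \frac{19}{3}\right) = \frac{183}{13} \left(- \frac{19}{3}\right) = - \frac{1159}{13}$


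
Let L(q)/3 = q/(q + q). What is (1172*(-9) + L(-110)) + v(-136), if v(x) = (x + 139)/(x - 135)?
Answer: -5716209/542 ≈ -10547.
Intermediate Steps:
v(x) = (139 + x)/(-135 + x)
L(q) = 3/2 (L(q) = 3*(q/(q + q)) = 3*(q/((2*q))) = 3*(q*(1/(2*q))) = 3*(1/2) = 3/2)
(1172*(-9) + L(-110)) + v(-136) = (1172*(-9) + 3/2) + (139 - 136)/(-135 - 136) = (-10548 + 3/2) + 3/(-271) = -21093/2 - 1/271*3 = -21093/2 - 3/271 = -5716209/542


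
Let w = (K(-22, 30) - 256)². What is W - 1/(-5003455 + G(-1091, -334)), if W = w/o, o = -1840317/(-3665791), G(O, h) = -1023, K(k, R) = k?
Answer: 1417803606930422149/9209825939526 ≈ 1.5394e+5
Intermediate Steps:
o = 1840317/3665791 (o = -1840317*(-1/3665791) = 1840317/3665791 ≈ 0.50202)
w = 77284 (w = (-22 - 256)² = (-278)² = 77284)
W = 283306991644/1840317 (W = 77284/(1840317/3665791) = 77284*(3665791/1840317) = 283306991644/1840317 ≈ 1.5394e+5)
W - 1/(-5003455 + G(-1091, -334)) = 283306991644/1840317 - 1/(-5003455 - 1023) = 283306991644/1840317 - 1/(-5004478) = 283306991644/1840317 - 1*(-1/5004478) = 283306991644/1840317 + 1/5004478 = 1417803606930422149/9209825939526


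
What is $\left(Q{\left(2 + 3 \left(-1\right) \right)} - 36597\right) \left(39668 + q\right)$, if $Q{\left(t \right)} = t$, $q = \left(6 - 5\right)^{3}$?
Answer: $-1451806062$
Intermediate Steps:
$q = 1$ ($q = 1^{3} = 1$)
$\left(Q{\left(2 + 3 \left(-1\right) \right)} - 36597\right) \left(39668 + q\right) = \left(\left(2 + 3 \left(-1\right)\right) - 36597\right) \left(39668 + 1\right) = \left(\left(2 - 3\right) - 36597\right) 39669 = \left(-1 - 36597\right) 39669 = \left(-36598\right) 39669 = -1451806062$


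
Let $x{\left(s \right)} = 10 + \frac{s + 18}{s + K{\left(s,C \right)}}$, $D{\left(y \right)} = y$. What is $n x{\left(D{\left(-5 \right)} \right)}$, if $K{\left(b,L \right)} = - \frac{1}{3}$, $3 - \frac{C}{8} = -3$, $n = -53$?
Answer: $- \frac{6413}{16} \approx -400.81$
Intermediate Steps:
$C = 48$ ($C = 24 - -24 = 24 + 24 = 48$)
$K{\left(b,L \right)} = - \frac{1}{3}$ ($K{\left(b,L \right)} = \left(-1\right) \frac{1}{3} = - \frac{1}{3}$)
$x{\left(s \right)} = 10 + \frac{18 + s}{- \frac{1}{3} + s}$ ($x{\left(s \right)} = 10 + \frac{s + 18}{s - \frac{1}{3}} = 10 + \frac{18 + s}{- \frac{1}{3} + s}$)
$n x{\left(D{\left(-5 \right)} \right)} = - 53 \frac{11 \left(4 + 3 \left(-5\right)\right)}{-1 + 3 \left(-5\right)} = - 53 \frac{11 \left(4 - 15\right)}{-1 - 15} = - 53 \cdot 11 \frac{1}{-16} \left(-11\right) = - 53 \cdot 11 \left(- \frac{1}{16}\right) \left(-11\right) = \left(-53\right) \frac{121}{16} = - \frac{6413}{16}$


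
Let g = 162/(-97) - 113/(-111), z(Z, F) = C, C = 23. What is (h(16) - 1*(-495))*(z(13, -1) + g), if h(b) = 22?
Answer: 124400540/10767 ≈ 11554.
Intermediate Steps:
z(Z, F) = 23
g = -7021/10767 (g = 162*(-1/97) - 113*(-1/111) = -162/97 + 113/111 = -7021/10767 ≈ -0.65209)
(h(16) - 1*(-495))*(z(13, -1) + g) = (22 - 1*(-495))*(23 - 7021/10767) = (22 + 495)*(240620/10767) = 517*(240620/10767) = 124400540/10767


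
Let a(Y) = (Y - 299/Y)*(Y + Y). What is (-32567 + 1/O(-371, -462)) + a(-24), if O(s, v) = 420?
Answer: -13445459/420 ≈ -32013.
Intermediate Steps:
a(Y) = 2*Y*(Y - 299/Y) (a(Y) = (Y - 299/Y)*(2*Y) = 2*Y*(Y - 299/Y))
(-32567 + 1/O(-371, -462)) + a(-24) = (-32567 + 1/420) + (-598 + 2*(-24)**2) = (-32567 + 1/420) + (-598 + 2*576) = -13678139/420 + (-598 + 1152) = -13678139/420 + 554 = -13445459/420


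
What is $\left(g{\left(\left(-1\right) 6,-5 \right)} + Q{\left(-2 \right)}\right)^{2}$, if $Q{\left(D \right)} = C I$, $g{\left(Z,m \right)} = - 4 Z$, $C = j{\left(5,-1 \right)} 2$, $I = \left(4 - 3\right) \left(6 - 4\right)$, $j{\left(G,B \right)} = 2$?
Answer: $1024$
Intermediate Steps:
$I = 2$ ($I = 1 \cdot 2 = 2$)
$C = 4$ ($C = 2 \cdot 2 = 4$)
$Q{\left(D \right)} = 8$ ($Q{\left(D \right)} = 4 \cdot 2 = 8$)
$\left(g{\left(\left(-1\right) 6,-5 \right)} + Q{\left(-2 \right)}\right)^{2} = \left(- 4 \left(\left(-1\right) 6\right) + 8\right)^{2} = \left(\left(-4\right) \left(-6\right) + 8\right)^{2} = \left(24 + 8\right)^{2} = 32^{2} = 1024$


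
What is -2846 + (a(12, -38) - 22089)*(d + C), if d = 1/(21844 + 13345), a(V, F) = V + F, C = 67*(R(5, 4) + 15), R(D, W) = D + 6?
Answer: -1355732818379/35189 ≈ -3.8527e+7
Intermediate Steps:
R(D, W) = 6 + D
C = 1742 (C = 67*((6 + 5) + 15) = 67*(11 + 15) = 67*26 = 1742)
a(V, F) = F + V
d = 1/35189 ≈ 2.8418e-5
-2846 + (a(12, -38) - 22089)*(d + C) = -2846 + ((-38 + 12) - 22089)*(1/35189 + 1742) = -2846 + (-26 - 22089)*(61299239/35189) = -2846 - 22115*61299239/35189 = -2846 - 1355632670485/35189 = -1355732818379/35189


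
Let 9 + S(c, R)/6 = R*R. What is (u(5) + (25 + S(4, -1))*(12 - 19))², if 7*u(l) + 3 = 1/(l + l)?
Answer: 126360081/4900 ≈ 25788.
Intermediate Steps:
S(c, R) = -54 + 6*R² (S(c, R) = -54 + 6*(R*R) = -54 + 6*R²)
u(l) = -3/7 + 1/(14*l) (u(l) = -3/7 + 1/(7*(l + l)) = -3/7 + 1/(7*((2*l))) = -3/7 + (1/(2*l))/7 = -3/7 + 1/(14*l))
(u(5) + (25 + S(4, -1))*(12 - 19))² = ((1/14)*(1 - 6*5)/5 + (25 + (-54 + 6*(-1)²))*(12 - 19))² = ((1/14)*(⅕)*(1 - 30) + (25 + (-54 + 6*1))*(-7))² = ((1/14)*(⅕)*(-29) + (25 + (-54 + 6))*(-7))² = (-29/70 + (25 - 48)*(-7))² = (-29/70 - 23*(-7))² = (-29/70 + 161)² = (11241/70)² = 126360081/4900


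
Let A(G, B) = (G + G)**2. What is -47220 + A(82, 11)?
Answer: -20324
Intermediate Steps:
A(G, B) = 4*G**2 (A(G, B) = (2*G)**2 = 4*G**2)
-47220 + A(82, 11) = -47220 + 4*82**2 = -47220 + 4*6724 = -47220 + 26896 = -20324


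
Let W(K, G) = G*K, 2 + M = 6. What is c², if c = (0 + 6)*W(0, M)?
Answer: 0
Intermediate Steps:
M = 4 (M = -2 + 6 = 4)
c = 0 (c = (0 + 6)*(4*0) = 6*0 = 0)
c² = 0² = 0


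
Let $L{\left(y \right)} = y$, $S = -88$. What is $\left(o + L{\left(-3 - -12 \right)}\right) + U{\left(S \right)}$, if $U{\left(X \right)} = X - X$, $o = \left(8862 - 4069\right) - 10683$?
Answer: $-5881$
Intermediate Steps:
$o = -5890$ ($o = 4793 - 10683 = -5890$)
$U{\left(X \right)} = 0$
$\left(o + L{\left(-3 - -12 \right)}\right) + U{\left(S \right)} = \left(-5890 - -9\right) + 0 = \left(-5890 + \left(-3 + 12\right)\right) + 0 = \left(-5890 + 9\right) + 0 = -5881 + 0 = -5881$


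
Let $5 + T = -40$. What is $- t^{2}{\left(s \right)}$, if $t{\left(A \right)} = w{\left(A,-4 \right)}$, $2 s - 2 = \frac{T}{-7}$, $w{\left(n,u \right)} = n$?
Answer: $- \frac{3481}{196} \approx -17.76$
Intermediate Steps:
$T = -45$ ($T = -5 - 40 = -45$)
$s = \frac{59}{14}$ ($s = 1 + \frac{\left(-45\right) \frac{1}{-7}}{2} = 1 + \frac{\left(-45\right) \left(- \frac{1}{7}\right)}{2} = 1 + \frac{1}{2} \cdot \frac{45}{7} = 1 + \frac{45}{14} = \frac{59}{14} \approx 4.2143$)
$t{\left(A \right)} = A$
$- t^{2}{\left(s \right)} = - \left(\frac{59}{14}\right)^{2} = \left(-1\right) \frac{3481}{196} = - \frac{3481}{196}$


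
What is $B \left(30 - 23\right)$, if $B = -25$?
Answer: $-175$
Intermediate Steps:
$B \left(30 - 23\right) = - 25 \left(30 - 23\right) = \left(-25\right) 7 = -175$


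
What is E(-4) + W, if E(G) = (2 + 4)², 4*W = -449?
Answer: -305/4 ≈ -76.250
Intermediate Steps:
W = -449/4 (W = (¼)*(-449) = -449/4 ≈ -112.25)
E(G) = 36 (E(G) = 6² = 36)
E(-4) + W = 36 - 449/4 = -305/4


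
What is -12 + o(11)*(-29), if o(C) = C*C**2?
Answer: -38611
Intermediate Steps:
o(C) = C**3
-12 + o(11)*(-29) = -12 + 11**3*(-29) = -12 + 1331*(-29) = -12 - 38599 = -38611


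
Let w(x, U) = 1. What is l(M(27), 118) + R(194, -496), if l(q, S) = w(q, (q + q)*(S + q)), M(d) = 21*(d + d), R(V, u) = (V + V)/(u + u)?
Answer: 151/248 ≈ 0.60887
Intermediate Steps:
R(V, u) = V/u (R(V, u) = (2*V)/((2*u)) = (2*V)*(1/(2*u)) = V/u)
M(d) = 42*d (M(d) = 21*(2*d) = 42*d)
l(q, S) = 1
l(M(27), 118) + R(194, -496) = 1 + 194/(-496) = 1 + 194*(-1/496) = 1 - 97/248 = 151/248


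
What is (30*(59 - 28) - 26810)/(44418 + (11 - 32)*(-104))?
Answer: -12940/23301 ≈ -0.55534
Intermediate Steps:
(30*(59 - 28) - 26810)/(44418 + (11 - 32)*(-104)) = (30*31 - 26810)/(44418 - 21*(-104)) = (930 - 26810)/(44418 + 2184) = -25880/46602 = -25880*1/46602 = -12940/23301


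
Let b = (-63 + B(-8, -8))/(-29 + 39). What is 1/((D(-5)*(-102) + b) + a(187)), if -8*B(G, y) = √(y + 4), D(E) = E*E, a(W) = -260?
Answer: -901216/2538094621 + 8*I/2538094621 ≈ -0.00035508 + 3.152e-9*I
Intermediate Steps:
D(E) = E²
B(G, y) = -√(4 + y)/8 (B(G, y) = -√(y + 4)/8 = -√(4 + y)/8)
b = -63/10 - I/40 (b = (-63 - √(4 - 8)/8)/(-29 + 39) = (-63 - I/4)/10 = (-63 - I/4)*(⅒) = -63/10 - I/40 ≈ -6.3 - 0.025*I)
1/((D(-5)*(-102) + b) + a(187)) = 1/(((-5)²*(-102) + (-63/10 - I/40)) - 260) = 1/((25*(-102) + (-63/10 - I/40)) - 260) = 1/((-2550 + (-63/10 - I/40)) - 260) = 1/((-25563/10 - I/40) - 260) = 1/(-28163/10 - I/40) = 320*(-28163/10 + I/40)/2538094621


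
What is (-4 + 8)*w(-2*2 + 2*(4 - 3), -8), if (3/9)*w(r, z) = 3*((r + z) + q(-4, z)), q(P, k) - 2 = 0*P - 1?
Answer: -324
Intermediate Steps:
q(P, k) = 1 (q(P, k) = 2 + (0*P - 1) = 2 + (0 - 1) = 2 - 1 = 1)
w(r, z) = 9 + 9*r + 9*z (w(r, z) = 3*(3*((r + z) + 1)) = 3*(3*(1 + r + z)) = 3*(3 + 3*r + 3*z) = 9 + 9*r + 9*z)
(-4 + 8)*w(-2*2 + 2*(4 - 3), -8) = (-4 + 8)*(9 + 9*(-2*2 + 2*(4 - 3)) + 9*(-8)) = 4*(9 + 9*(-4 + 2*1) - 72) = 4*(9 + 9*(-4 + 2) - 72) = 4*(9 + 9*(-2) - 72) = 4*(9 - 18 - 72) = 4*(-81) = -324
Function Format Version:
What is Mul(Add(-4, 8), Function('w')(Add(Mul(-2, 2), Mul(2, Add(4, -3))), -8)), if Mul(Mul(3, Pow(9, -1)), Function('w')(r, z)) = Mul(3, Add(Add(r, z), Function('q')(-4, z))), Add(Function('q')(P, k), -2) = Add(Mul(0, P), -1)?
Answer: -324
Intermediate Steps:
Function('q')(P, k) = 1 (Function('q')(P, k) = Add(2, Add(Mul(0, P), -1)) = Add(2, Add(0, -1)) = Add(2, -1) = 1)
Function('w')(r, z) = Add(9, Mul(9, r), Mul(9, z)) (Function('w')(r, z) = Mul(3, Mul(3, Add(Add(r, z), 1))) = Mul(3, Mul(3, Add(1, r, z))) = Mul(3, Add(3, Mul(3, r), Mul(3, z))) = Add(9, Mul(9, r), Mul(9, z)))
Mul(Add(-4, 8), Function('w')(Add(Mul(-2, 2), Mul(2, Add(4, -3))), -8)) = Mul(Add(-4, 8), Add(9, Mul(9, Add(Mul(-2, 2), Mul(2, Add(4, -3)))), Mul(9, -8))) = Mul(4, Add(9, Mul(9, Add(-4, Mul(2, 1))), -72)) = Mul(4, Add(9, Mul(9, Add(-4, 2)), -72)) = Mul(4, Add(9, Mul(9, -2), -72)) = Mul(4, Add(9, -18, -72)) = Mul(4, -81) = -324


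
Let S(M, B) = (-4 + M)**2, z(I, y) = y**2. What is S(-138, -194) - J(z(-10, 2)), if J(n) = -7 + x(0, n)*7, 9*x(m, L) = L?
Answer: 181511/9 ≈ 20168.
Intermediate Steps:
x(m, L) = L/9
J(n) = -7 + 7*n/9 (J(n) = -7 + (n/9)*7 = -7 + 7*n/9)
S(-138, -194) - J(z(-10, 2)) = (-4 - 138)**2 - (-7 + (7/9)*2**2) = (-142)**2 - (-7 + (7/9)*4) = 20164 - (-7 + 28/9) = 20164 - 1*(-35/9) = 20164 + 35/9 = 181511/9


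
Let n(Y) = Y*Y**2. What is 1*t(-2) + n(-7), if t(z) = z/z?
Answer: -342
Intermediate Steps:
t(z) = 1
n(Y) = Y**3
1*t(-2) + n(-7) = 1*1 + (-7)**3 = 1 - 343 = -342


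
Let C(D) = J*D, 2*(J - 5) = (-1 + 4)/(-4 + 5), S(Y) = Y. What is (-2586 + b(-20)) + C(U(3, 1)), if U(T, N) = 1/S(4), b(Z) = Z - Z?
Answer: -20675/8 ≈ -2584.4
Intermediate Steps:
b(Z) = 0
J = 13/2 (J = 5 + ((-1 + 4)/(-4 + 5))/2 = 5 + (3/1)/2 = 5 + (3*1)/2 = 5 + (1/2)*3 = 5 + 3/2 = 13/2 ≈ 6.5000)
U(T, N) = 1/4
C(D) = 13*D/2
(-2586 + b(-20)) + C(U(3, 1)) = (-2586 + 0) + (13/2)*(1/4) = -2586 + 13/8 = -20675/8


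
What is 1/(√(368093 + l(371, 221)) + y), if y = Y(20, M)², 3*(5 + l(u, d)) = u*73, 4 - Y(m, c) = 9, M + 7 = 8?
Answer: -75/1129472 + √3394041/1129472 ≈ 0.0015647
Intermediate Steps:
M = 1 (M = -7 + 8 = 1)
Y(m, c) = -5 (Y(m, c) = 4 - 1*9 = 4 - 9 = -5)
l(u, d) = -5 + 73*u/3 (l(u, d) = -5 + (u*73)/3 = -5 + (73*u)/3 = -5 + 73*u/3)
y = 25 (y = (-5)² = 25)
1/(√(368093 + l(371, 221)) + y) = 1/(√(368093 + (-5 + (73/3)*371)) + 25) = 1/(√(368093 + (-5 + 27083/3)) + 25) = 1/(√(368093 + 27068/3) + 25) = 1/(√(1131347/3) + 25) = 1/(√3394041/3 + 25) = 1/(25 + √3394041/3)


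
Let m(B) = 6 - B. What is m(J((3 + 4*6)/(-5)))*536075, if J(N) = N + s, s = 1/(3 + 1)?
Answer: 23908945/4 ≈ 5.9772e+6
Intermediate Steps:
s = ¼ (s = 1/4 = ¼ ≈ 0.25000)
J(N) = ¼ + N (J(N) = N + ¼ = ¼ + N)
m(J((3 + 4*6)/(-5)))*536075 = (6 - (¼ + (3 + 4*6)/(-5)))*536075 = (6 - (¼ + (3 + 24)*(-⅕)))*536075 = (6 - (¼ + 27*(-⅕)))*536075 = (6 - (¼ - 27/5))*536075 = (6 - 1*(-103/20))*536075 = (6 + 103/20)*536075 = (223/20)*536075 = 23908945/4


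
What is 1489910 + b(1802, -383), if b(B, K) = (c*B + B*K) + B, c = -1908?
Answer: -2636670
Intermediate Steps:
b(B, K) = -1907*B + B*K (b(B, K) = (-1908*B + B*K) + B = -1907*B + B*K)
1489910 + b(1802, -383) = 1489910 + 1802*(-1907 - 383) = 1489910 + 1802*(-2290) = 1489910 - 4126580 = -2636670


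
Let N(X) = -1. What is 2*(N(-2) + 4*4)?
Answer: 30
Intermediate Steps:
2*(N(-2) + 4*4) = 2*(-1 + 4*4) = 2*(-1 + 16) = 2*15 = 30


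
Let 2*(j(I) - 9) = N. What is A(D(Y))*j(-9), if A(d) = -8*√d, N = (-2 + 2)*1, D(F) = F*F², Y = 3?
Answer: -216*√3 ≈ -374.12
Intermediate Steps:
D(F) = F³
N = 0 (N = 0*1 = 0)
j(I) = 9 (j(I) = 9 + (½)*0 = 9 + 0 = 9)
A(D(Y))*j(-9) = -8*3*√3*9 = -24*√3*9 = -216*√3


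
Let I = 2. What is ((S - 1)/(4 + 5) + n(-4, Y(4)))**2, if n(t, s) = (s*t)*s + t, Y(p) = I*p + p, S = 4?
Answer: 3024121/9 ≈ 3.3601e+5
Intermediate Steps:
Y(p) = 3*p (Y(p) = 2*p + p = 3*p)
n(t, s) = t + t*s**2 (n(t, s) = t*s**2 + t = t + t*s**2)
((S - 1)/(4 + 5) + n(-4, Y(4)))**2 = ((4 - 1)/(4 + 5) - 4*(1 + (3*4)**2))**2 = (3/9 - 4*(1 + 12**2))**2 = (3*(1/9) - 4*(1 + 144))**2 = (1/3 - 4*145)**2 = (1/3 - 580)**2 = (-1739/3)**2 = 3024121/9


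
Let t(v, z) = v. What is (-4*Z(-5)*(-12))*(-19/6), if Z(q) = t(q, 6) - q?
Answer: 0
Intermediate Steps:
Z(q) = 0 (Z(q) = q - q = 0)
(-4*Z(-5)*(-12))*(-19/6) = (-4*0*(-12))*(-19/6) = (0*(-12))*(-19*1/6) = 0*(-19/6) = 0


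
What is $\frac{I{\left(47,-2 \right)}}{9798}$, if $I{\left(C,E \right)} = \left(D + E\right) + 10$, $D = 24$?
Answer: $\frac{16}{4899} \approx 0.003266$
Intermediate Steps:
$I{\left(C,E \right)} = 34 + E$ ($I{\left(C,E \right)} = \left(24 + E\right) + 10 = 34 + E$)
$\frac{I{\left(47,-2 \right)}}{9798} = \frac{34 - 2}{9798} = 32 \cdot \frac{1}{9798} = \frac{16}{4899}$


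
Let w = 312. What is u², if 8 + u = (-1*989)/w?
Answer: 12145225/97344 ≈ 124.77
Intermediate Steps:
u = -3485/312 (u = -8 - 1*989/312 = -8 - 989*1/312 = -8 - 989/312 = -3485/312 ≈ -11.170)
u² = (-3485/312)² = 12145225/97344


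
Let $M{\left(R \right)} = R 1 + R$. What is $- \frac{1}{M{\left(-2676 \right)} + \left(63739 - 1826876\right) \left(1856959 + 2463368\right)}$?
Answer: $\frac{1}{7617328391151} \approx 1.3128 \cdot 10^{-13}$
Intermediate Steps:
$M{\left(R \right)} = 2 R$ ($M{\left(R \right)} = R + R = 2 R$)
$- \frac{1}{M{\left(-2676 \right)} + \left(63739 - 1826876\right) \left(1856959 + 2463368\right)} = - \frac{1}{2 \left(-2676\right) + \left(63739 - 1826876\right) \left(1856959 + 2463368\right)} = - \frac{1}{-5352 - 7617328385799} = - \frac{1}{-7617328391151} = \left(-1\right) \left(- \frac{1}{7617328391151}\right) = \frac{1}{7617328391151}$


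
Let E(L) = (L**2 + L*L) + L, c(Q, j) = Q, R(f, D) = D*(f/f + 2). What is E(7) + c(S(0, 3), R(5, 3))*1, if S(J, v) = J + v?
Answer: 108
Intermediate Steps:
R(f, D) = 3*D (R(f, D) = D*(1 + 2) = D*3 = 3*D)
E(L) = L + 2*L**2 (E(L) = (L**2 + L**2) + L = 2*L**2 + L = L + 2*L**2)
E(7) + c(S(0, 3), R(5, 3))*1 = 7*(1 + 2*7) + (0 + 3)*1 = 7*(1 + 14) + 3*1 = 7*15 + 3 = 105 + 3 = 108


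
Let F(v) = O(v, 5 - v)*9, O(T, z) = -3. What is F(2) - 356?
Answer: -383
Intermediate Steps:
F(v) = -27 (F(v) = -3*9 = -27)
F(2) - 356 = -27 - 356 = -383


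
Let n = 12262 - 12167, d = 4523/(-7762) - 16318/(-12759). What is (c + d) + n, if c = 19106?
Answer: 1901646860317/99035358 ≈ 19202.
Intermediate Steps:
d = 68951359/99035358 (d = 4523*(-1/7762) - 16318*(-1/12759) = -4523/7762 + 16318/12759 = 68951359/99035358 ≈ 0.69623)
n = 95
(c + d) + n = (19106 + 68951359/99035358) + 95 = 1892238501307/99035358 + 95 = 1901646860317/99035358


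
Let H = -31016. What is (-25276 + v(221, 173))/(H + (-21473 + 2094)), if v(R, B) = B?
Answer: 25103/50395 ≈ 0.49812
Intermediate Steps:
(-25276 + v(221, 173))/(H + (-21473 + 2094)) = (-25276 + 173)/(-31016 + (-21473 + 2094)) = -25103/(-31016 - 19379) = -25103/(-50395) = -25103*(-1/50395) = 25103/50395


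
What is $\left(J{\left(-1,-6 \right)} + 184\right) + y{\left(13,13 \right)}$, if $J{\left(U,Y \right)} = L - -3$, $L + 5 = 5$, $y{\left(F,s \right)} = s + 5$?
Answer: $205$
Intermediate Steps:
$y{\left(F,s \right)} = 5 + s$
$L = 0$ ($L = -5 + 5 = 0$)
$J{\left(U,Y \right)} = 3$ ($J{\left(U,Y \right)} = 0 - -3 = 0 + 3 = 3$)
$\left(J{\left(-1,-6 \right)} + 184\right) + y{\left(13,13 \right)} = \left(3 + 184\right) + \left(5 + 13\right) = 187 + 18 = 205$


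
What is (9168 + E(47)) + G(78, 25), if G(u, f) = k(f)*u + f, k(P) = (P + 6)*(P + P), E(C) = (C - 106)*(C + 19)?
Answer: 126199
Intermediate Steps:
E(C) = (-106 + C)*(19 + C)
k(P) = 2*P*(6 + P) (k(P) = (6 + P)*(2*P) = 2*P*(6 + P))
G(u, f) = f + 2*f*u*(6 + f) (G(u, f) = (2*f*(6 + f))*u + f = 2*f*u*(6 + f) + f = f + 2*f*u*(6 + f))
(9168 + E(47)) + G(78, 25) = (9168 + (-2014 + 47² - 87*47)) + 25*(1 + 2*78*(6 + 25)) = (9168 + (-2014 + 2209 - 4089)) + 25*(1 + 2*78*31) = (9168 - 3894) + 25*(1 + 4836) = 5274 + 25*4837 = 5274 + 120925 = 126199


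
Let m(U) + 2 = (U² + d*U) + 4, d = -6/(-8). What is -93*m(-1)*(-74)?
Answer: 30969/2 ≈ 15485.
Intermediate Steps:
d = ¾ (d = -6*(-⅛) = ¾ ≈ 0.75000)
m(U) = 2 + U² + 3*U/4 (m(U) = -2 + ((U² + 3*U/4) + 4) = -2 + (4 + U² + 3*U/4) = 2 + U² + 3*U/4)
-93*m(-1)*(-74) = -93*(2 + (-1)² + (¾)*(-1))*(-74) = -93*(2 + 1 - ¾)*(-74) = -93*9/4*(-74) = -837/4*(-74) = 30969/2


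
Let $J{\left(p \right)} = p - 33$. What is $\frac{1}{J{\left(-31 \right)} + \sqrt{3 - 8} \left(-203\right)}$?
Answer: $\frac{i}{- 64 i + 203 \sqrt{5}} \approx -0.00030456 + 0.0021601 i$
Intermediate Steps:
$J{\left(p \right)} = -33 + p$
$\frac{1}{J{\left(-31 \right)} + \sqrt{3 - 8} \left(-203\right)} = \frac{1}{\left(-33 - 31\right) + \sqrt{3 - 8} \left(-203\right)} = \frac{1}{-64 + \sqrt{-5} \left(-203\right)} = \frac{1}{-64 + i \sqrt{5} \left(-203\right)} = \frac{1}{-64 - 203 i \sqrt{5}}$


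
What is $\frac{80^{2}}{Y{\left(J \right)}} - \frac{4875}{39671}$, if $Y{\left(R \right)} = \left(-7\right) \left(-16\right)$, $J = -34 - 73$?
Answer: $\frac{15834275}{277697} \approx 57.02$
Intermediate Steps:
$J = -107$ ($J = -34 - 73 = -107$)
$Y{\left(R \right)} = 112$
$\frac{80^{2}}{Y{\left(J \right)}} - \frac{4875}{39671} = \frac{80^{2}}{112} - \frac{4875}{39671} = 6400 \cdot \frac{1}{112} - \frac{4875}{39671} = \frac{400}{7} - \frac{4875}{39671} = \frac{15834275}{277697}$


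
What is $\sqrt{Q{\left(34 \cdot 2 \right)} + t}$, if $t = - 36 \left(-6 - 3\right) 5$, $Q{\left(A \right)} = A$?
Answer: $2 \sqrt{422} \approx 41.085$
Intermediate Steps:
$t = 1620$ ($t = \left(-36\right) \left(-9\right) 5 = 324 \cdot 5 = 1620$)
$\sqrt{Q{\left(34 \cdot 2 \right)} + t} = \sqrt{34 \cdot 2 + 1620} = \sqrt{68 + 1620} = \sqrt{1688} = 2 \sqrt{422}$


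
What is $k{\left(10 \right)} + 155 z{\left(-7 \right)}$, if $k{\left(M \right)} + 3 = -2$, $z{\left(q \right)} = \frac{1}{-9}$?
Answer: $- \frac{200}{9} \approx -22.222$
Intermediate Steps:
$z{\left(q \right)} = - \frac{1}{9}$
$k{\left(M \right)} = -5$ ($k{\left(M \right)} = -3 - 2 = -5$)
$k{\left(10 \right)} + 155 z{\left(-7 \right)} = -5 + 155 \left(- \frac{1}{9}\right) = -5 - \frac{155}{9} = - \frac{200}{9}$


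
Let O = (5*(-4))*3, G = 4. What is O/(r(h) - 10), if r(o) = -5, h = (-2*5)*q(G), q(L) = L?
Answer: 4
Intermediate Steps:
h = -40 (h = -2*5*4 = -10*4 = -40)
O = -60 (O = -20*3 = -60)
O/(r(h) - 10) = -60/(-5 - 10) = -60/(-15) = -1/15*(-60) = 4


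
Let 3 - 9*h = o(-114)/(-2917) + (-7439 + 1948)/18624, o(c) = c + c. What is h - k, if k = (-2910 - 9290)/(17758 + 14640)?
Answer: 59930696633/81652290624 ≈ 0.73397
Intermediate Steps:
k = -6100/16199 (k = -12200/32398 = -12200*1/32398 = -6100/16199 ≈ -0.37657)
o(c) = 2*c
h = 174749599/488935872 (h = ⅓ - ((2*(-114))/(-2917) + (-7439 + 1948)/18624)/9 = ⅓ - (-228*(-1/2917) - 5491*1/18624)/9 = ⅓ - (228/2917 - 5491/18624)/9 = ⅓ - ⅑*(-11770975/54326208) = ⅓ + 11770975/488935872 = 174749599/488935872 ≈ 0.35741)
h - k = 174749599/488935872 - 1*(-6100/16199) = 174749599/488935872 + 6100/16199 = 59930696633/81652290624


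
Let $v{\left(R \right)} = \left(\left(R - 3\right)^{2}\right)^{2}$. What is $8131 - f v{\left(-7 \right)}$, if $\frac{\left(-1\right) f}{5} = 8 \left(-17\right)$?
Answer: $-6791869$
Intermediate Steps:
$f = 680$ ($f = - 5 \cdot 8 \left(-17\right) = \left(-5\right) \left(-136\right) = 680$)
$v{\left(R \right)} = \left(-3 + R\right)^{4}$ ($v{\left(R \right)} = \left(\left(-3 + R\right)^{2}\right)^{2} = \left(-3 + R\right)^{4}$)
$8131 - f v{\left(-7 \right)} = 8131 - 680 \left(-3 - 7\right)^{4} = 8131 - 680 \left(-10\right)^{4} = 8131 - 680 \cdot 10000 = 8131 - 6800000 = -6791869$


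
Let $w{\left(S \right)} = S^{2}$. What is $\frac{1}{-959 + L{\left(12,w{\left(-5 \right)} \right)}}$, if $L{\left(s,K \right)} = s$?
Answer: $- \frac{1}{947} \approx -0.001056$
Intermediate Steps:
$\frac{1}{-959 + L{\left(12,w{\left(-5 \right)} \right)}} = \frac{1}{-959 + 12} = \frac{1}{-947} = - \frac{1}{947}$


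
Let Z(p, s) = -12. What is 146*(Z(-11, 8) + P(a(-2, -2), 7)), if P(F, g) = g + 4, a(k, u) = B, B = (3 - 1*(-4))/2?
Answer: -146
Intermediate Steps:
B = 7/2 (B = (3 + 4)*(½) = 7*(½) = 7/2 ≈ 3.5000)
a(k, u) = 7/2
P(F, g) = 4 + g
146*(Z(-11, 8) + P(a(-2, -2), 7)) = 146*(-12 + (4 + 7)) = 146*(-12 + 11) = 146*(-1) = -146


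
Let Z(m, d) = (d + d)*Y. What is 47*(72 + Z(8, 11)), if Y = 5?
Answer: 8554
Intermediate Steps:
Z(m, d) = 10*d (Z(m, d) = (d + d)*5 = (2*d)*5 = 10*d)
47*(72 + Z(8, 11)) = 47*(72 + 10*11) = 47*(72 + 110) = 47*182 = 8554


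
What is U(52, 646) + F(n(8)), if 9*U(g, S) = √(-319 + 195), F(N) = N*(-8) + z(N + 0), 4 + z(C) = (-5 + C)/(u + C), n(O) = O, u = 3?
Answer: -745/11 + 2*I*√31/9 ≈ -67.727 + 1.2373*I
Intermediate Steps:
z(C) = -4 + (-5 + C)/(3 + C)
F(N) = -8*N + (-17 - 3*N)/(3 + N) (F(N) = N*(-8) + (-17 - 3*(N + 0))/(3 + (N + 0)) = -8*N + (-17 - 3*N)/(3 + N))
U(g, S) = 2*I*√31/9 (U(g, S) = √(-319 + 195)/9 = √(-124)/9 = (2*I*√31)/9 = 2*I*√31/9)
U(52, 646) + F(n(8)) = 2*I*√31/9 + (-17 - 27*8 - 8*8²)/(3 + 8) = 2*I*√31/9 + (-17 - 216 - 8*64)/11 = 2*I*√31/9 + (-17 - 216 - 512)/11 = 2*I*√31/9 + (1/11)*(-745) = 2*I*√31/9 - 745/11 = -745/11 + 2*I*√31/9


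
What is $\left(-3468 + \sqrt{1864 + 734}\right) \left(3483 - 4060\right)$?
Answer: $2001036 - 577 \sqrt{2598} \approx 1.9716 \cdot 10^{6}$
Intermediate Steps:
$\left(-3468 + \sqrt{1864 + 734}\right) \left(3483 - 4060\right) = \left(-3468 + \sqrt{2598}\right) \left(-577\right) = 2001036 - 577 \sqrt{2598}$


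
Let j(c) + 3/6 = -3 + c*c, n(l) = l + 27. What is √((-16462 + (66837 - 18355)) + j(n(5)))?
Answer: √132162/2 ≈ 181.77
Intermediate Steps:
n(l) = 27 + l
j(c) = -7/2 + c² (j(c) = -½ + (-3 + c*c) = -½ + (-3 + c²) = -7/2 + c²)
√((-16462 + (66837 - 18355)) + j(n(5))) = √((-16462 + (66837 - 18355)) + (-7/2 + (27 + 5)²)) = √((-16462 + 48482) + (-7/2 + 32²)) = √(32020 + (-7/2 + 1024)) = √(32020 + 2041/2) = √(66081/2) = √132162/2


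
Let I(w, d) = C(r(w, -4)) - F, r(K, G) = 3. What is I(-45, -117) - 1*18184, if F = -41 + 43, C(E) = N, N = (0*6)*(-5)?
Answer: -18186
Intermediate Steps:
N = 0 (N = 0*(-5) = 0)
C(E) = 0
F = 2
I(w, d) = -2 (I(w, d) = 0 - 1*2 = 0 - 2 = -2)
I(-45, -117) - 1*18184 = -2 - 1*18184 = -2 - 18184 = -18186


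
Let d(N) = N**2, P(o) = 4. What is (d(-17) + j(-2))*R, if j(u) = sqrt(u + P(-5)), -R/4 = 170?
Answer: -196520 - 680*sqrt(2) ≈ -1.9748e+5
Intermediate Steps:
R = -680 (R = -4*170 = -680)
j(u) = sqrt(4 + u) (j(u) = sqrt(u + 4) = sqrt(4 + u))
(d(-17) + j(-2))*R = ((-17)**2 + sqrt(4 - 2))*(-680) = (289 + sqrt(2))*(-680) = -196520 - 680*sqrt(2)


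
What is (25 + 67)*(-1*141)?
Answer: -12972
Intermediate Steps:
(25 + 67)*(-1*141) = 92*(-141) = -12972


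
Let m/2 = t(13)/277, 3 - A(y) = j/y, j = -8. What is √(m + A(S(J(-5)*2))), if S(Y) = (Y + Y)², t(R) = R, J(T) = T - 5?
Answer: √95109058/5540 ≈ 1.7604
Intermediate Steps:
J(T) = -5 + T
S(Y) = 4*Y² (S(Y) = (2*Y)² = 4*Y²)
A(y) = 3 + 8/y (A(y) = 3 - (-8)/y = 3 + 8/y)
m = 26/277 (m = 2*(13/277) = 26/277 ≈ 0.093863)
√(m + A(S(J(-5)*2))) = √(26/277 + (3 + 8/((4*((-5 - 5)*2)²)))) = √(26/277 + (3 + 8/((4*(-10*2)²)))) = √(26/277 + (3 + 8/((4*(-20)²)))) = √(26/277 + (3 + 8/((4*400)))) = √(26/277 + (3 + 8/1600)) = √(26/277 + (3 + 8*(1/1600))) = √(26/277 + (3 + 1/200)) = √(26/277 + 601/200) = √(171677/55400) = √95109058/5540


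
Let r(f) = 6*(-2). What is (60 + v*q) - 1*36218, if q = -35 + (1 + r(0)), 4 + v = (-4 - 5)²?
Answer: -39700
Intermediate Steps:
r(f) = -12
v = 77 (v = -4 + (-4 - 5)² = -4 + (-9)² = -4 + 81 = 77)
q = -46 (q = -35 + (1 - 12) = -35 - 11 = -46)
(60 + v*q) - 1*36218 = (60 + 77*(-46)) - 1*36218 = (60 - 3542) - 36218 = -3482 - 36218 = -39700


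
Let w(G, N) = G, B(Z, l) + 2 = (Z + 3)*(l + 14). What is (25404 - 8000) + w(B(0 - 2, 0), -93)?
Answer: 17416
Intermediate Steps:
B(Z, l) = -2 + (3 + Z)*(14 + l) (B(Z, l) = -2 + (Z + 3)*(l + 14) = -2 + (3 + Z)*(14 + l))
(25404 - 8000) + w(B(0 - 2, 0), -93) = (25404 - 8000) + (40 + 3*0 + 14*(0 - 2) + (0 - 2)*0) = 17404 + (40 + 0 + 14*(-2) - 2*0) = 17404 + (40 + 0 - 28 + 0) = 17404 + 12 = 17416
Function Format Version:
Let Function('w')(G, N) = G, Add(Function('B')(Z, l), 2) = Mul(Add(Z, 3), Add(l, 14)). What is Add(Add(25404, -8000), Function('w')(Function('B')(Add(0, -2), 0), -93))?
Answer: 17416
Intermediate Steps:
Function('B')(Z, l) = Add(-2, Mul(Add(3, Z), Add(14, l))) (Function('B')(Z, l) = Add(-2, Mul(Add(Z, 3), Add(l, 14))) = Add(-2, Mul(Add(3, Z), Add(14, l))))
Add(Add(25404, -8000), Function('w')(Function('B')(Add(0, -2), 0), -93)) = Add(Add(25404, -8000), Add(40, Mul(3, 0), Mul(14, Add(0, -2)), Mul(Add(0, -2), 0))) = Add(17404, Add(40, 0, Mul(14, -2), Mul(-2, 0))) = Add(17404, Add(40, 0, -28, 0)) = Add(17404, 12) = 17416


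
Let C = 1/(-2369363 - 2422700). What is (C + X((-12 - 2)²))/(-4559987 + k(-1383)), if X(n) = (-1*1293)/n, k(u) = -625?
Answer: 6196137655/4283529044420976 ≈ 1.4465e-6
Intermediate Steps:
X(n) = -1293/n
C = -1/4792063 (C = 1/(-4792063) = -1/4792063 ≈ -2.0868e-7)
(C + X((-12 - 2)²))/(-4559987 + k(-1383)) = (-1/4792063 - 1293/(-12 - 2)²)/(-4559987 - 625) = (-1/4792063 - 1293/((-14)²))/(-4560612) = (-1/4792063 - 1293/196)*(-1/4560612) = -6196137655/939244348*(-1/4560612) = 6196137655/4283529044420976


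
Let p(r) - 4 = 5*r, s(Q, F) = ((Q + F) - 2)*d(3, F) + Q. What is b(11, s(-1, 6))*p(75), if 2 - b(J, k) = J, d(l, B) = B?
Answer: -3411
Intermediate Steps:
s(Q, F) = Q + F*(-2 + F + Q) (s(Q, F) = ((Q + F) - 2)*F + Q = ((F + Q) - 2)*F + Q = (-2 + F + Q)*F + Q = F*(-2 + F + Q) + Q = Q + F*(-2 + F + Q))
b(J, k) = 2 - J
p(r) = 4 + 5*r
b(11, s(-1, 6))*p(75) = (2 - 1*11)*(4 + 5*75) = (2 - 11)*(4 + 375) = -9*379 = -3411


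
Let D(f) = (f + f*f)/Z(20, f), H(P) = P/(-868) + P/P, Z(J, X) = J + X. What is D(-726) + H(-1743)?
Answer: -32502031/43772 ≈ -742.53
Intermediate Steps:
H(P) = 1 - P/868 (H(P) = P*(-1/868) + 1 = -P/868 + 1 = 1 - P/868)
D(f) = (f + f²)/(20 + f) (D(f) = (f + f*f)/(20 + f) = (f + f²)/(20 + f))
D(-726) + H(-1743) = -726*(1 - 726)/(20 - 726) + (1 - 1/868*(-1743)) = -726*(-725)/(-706) + (1 + 249/124) = -726*(-1/706)*(-725) + 373/124 = -263175/353 + 373/124 = -32502031/43772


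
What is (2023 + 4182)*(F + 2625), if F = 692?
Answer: 20581985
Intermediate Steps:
(2023 + 4182)*(F + 2625) = (2023 + 4182)*(692 + 2625) = 6205*3317 = 20581985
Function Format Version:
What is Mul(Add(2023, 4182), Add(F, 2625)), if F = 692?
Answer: 20581985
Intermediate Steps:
Mul(Add(2023, 4182), Add(F, 2625)) = Mul(Add(2023, 4182), Add(692, 2625)) = Mul(6205, 3317) = 20581985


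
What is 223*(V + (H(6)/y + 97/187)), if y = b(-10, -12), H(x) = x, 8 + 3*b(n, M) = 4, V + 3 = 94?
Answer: 7257535/374 ≈ 19405.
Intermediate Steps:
V = 91 (V = -3 + 94 = 91)
b(n, M) = -4/3 (b(n, M) = -8/3 + (1/3)*4 = -8/3 + 4/3 = -4/3)
y = -4/3 ≈ -1.3333
223*(V + (H(6)/y + 97/187)) = 223*(91 + (6/(-4/3) + 97/187)) = 223*(91 + (6*(-3/4) + 97*(1/187))) = 223*(91 + (-9/2 + 97/187)) = 223*(91 - 1489/374) = 223*(32545/374) = 7257535/374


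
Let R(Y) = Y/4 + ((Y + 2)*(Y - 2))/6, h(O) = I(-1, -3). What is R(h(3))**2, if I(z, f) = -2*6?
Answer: 3721/9 ≈ 413.44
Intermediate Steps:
I(z, f) = -12
h(O) = -12
R(Y) = Y/4 + (-2 + Y)*(2 + Y)/6 (R(Y) = Y*(1/4) + ((2 + Y)*(-2 + Y))*(1/6) = Y/4 + ((-2 + Y)*(2 + Y))*(1/6) = Y/4 + (-2 + Y)*(2 + Y)/6)
R(h(3))**2 = (-2/3 + (1/4)*(-12) + (1/6)*(-12)**2)**2 = (-2/3 - 3 + (1/6)*144)**2 = (-2/3 - 3 + 24)**2 = (61/3)**2 = 3721/9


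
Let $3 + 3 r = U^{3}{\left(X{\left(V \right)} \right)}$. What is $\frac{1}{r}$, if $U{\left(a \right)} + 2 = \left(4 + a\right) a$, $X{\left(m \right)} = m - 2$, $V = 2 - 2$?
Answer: $- \frac{1}{73} \approx -0.013699$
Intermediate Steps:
$V = 0$ ($V = 2 - 2 = 0$)
$X{\left(m \right)} = -2 + m$ ($X{\left(m \right)} = m - 2 = -2 + m$)
$U{\left(a \right)} = -2 + a \left(4 + a\right)$ ($U{\left(a \right)} = -2 + \left(4 + a\right) a = -2 + a \left(4 + a\right)$)
$r = -73$ ($r = -1 + \frac{\left(-2 + \left(-2 + 0\right)^{2} + 4 \left(-2 + 0\right)\right)^{3}}{3} = -1 + \frac{\left(-2 + \left(-2\right)^{2} + 4 \left(-2\right)\right)^{3}}{3} = -1 + \frac{\left(-2 + 4 - 8\right)^{3}}{3} = -1 + \frac{\left(-6\right)^{3}}{3} = -1 + \frac{1}{3} \left(-216\right) = -1 - 72 = -73$)
$\frac{1}{r} = \frac{1}{-73} = - \frac{1}{73}$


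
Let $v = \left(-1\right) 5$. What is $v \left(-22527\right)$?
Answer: $112635$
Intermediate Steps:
$v = -5$
$v \left(-22527\right) = \left(-5\right) \left(-22527\right) = 112635$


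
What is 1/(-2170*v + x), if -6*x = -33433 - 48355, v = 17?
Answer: -3/69776 ≈ -4.2995e-5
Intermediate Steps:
x = 40894/3 (x = -(-33433 - 48355)/6 = -⅙*(-81788) = 40894/3 ≈ 13631.)
1/(-2170*v + x) = 1/(-2170*17 + 40894/3) = 1/(-36890 + 40894/3) = 1/(-69776/3) = -3/69776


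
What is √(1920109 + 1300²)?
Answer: √3610109 ≈ 1900.0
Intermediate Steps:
√(1920109 + 1300²) = √(1920109 + 1690000) = √3610109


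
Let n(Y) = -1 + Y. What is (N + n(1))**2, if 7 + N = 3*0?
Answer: 49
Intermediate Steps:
N = -7 (N = -7 + 3*0 = -7 + 0 = -7)
(N + n(1))**2 = (-7 + (-1 + 1))**2 = (-7 + 0)**2 = (-7)**2 = 49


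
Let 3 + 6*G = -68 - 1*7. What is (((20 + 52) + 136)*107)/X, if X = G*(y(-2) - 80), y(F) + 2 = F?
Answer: 428/21 ≈ 20.381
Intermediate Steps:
y(F) = -2 + F
G = -13 (G = -1/2 + (-68 - 1*7)/6 = -1/2 + (-68 - 7)/6 = -1/2 + (1/6)*(-75) = -1/2 - 25/2 = -13)
X = 1092 (X = -13*((-2 - 2) - 80) = -13*(-4 - 80) = -13*(-84) = 1092)
(((20 + 52) + 136)*107)/X = (((20 + 52) + 136)*107)/1092 = ((72 + 136)*107)*(1/1092) = (208*107)*(1/1092) = 22256*(1/1092) = 428/21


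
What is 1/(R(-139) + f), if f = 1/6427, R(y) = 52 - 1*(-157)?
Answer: 6427/1343244 ≈ 0.0047847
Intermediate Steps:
R(y) = 209 (R(y) = 52 + 157 = 209)
f = 1/6427 ≈ 0.00015559
1/(R(-139) + f) = 1/(209 + 1/6427) = 1/(1343244/6427) = 6427/1343244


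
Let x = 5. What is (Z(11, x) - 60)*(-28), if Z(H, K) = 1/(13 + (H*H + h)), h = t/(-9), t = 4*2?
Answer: 1006194/599 ≈ 1679.8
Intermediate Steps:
t = 8
h = -8/9 (h = 8/(-9) = 8*(-1/9) = -8/9 ≈ -0.88889)
Z(H, K) = 1/(109/9 + H**2) (Z(H, K) = 1/(13 + (H*H - 8/9)) = 1/(13 + (H**2 - 8/9)) = 1/(13 + (-8/9 + H**2)) = 1/(109/9 + H**2))
(Z(11, x) - 60)*(-28) = (9/(109 + 9*11**2) - 60)*(-28) = (9/(109 + 9*121) - 60)*(-28) = (9/(109 + 1089) - 60)*(-28) = (9/1198 - 60)*(-28) = -71871/1198*(-28) = 1006194/599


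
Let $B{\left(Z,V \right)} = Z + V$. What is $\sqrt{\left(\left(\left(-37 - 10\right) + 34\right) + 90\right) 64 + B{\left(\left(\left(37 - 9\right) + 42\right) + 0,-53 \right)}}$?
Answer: $\sqrt{4945} \approx 70.321$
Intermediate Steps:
$B{\left(Z,V \right)} = V + Z$
$\sqrt{\left(\left(\left(-37 - 10\right) + 34\right) + 90\right) 64 + B{\left(\left(\left(37 - 9\right) + 42\right) + 0,-53 \right)}} = \sqrt{\left(\left(\left(-37 - 10\right) + 34\right) + 90\right) 64 + \left(-53 + \left(\left(\left(37 - 9\right) + 42\right) + 0\right)\right)} = \sqrt{\left(\left(-47 + 34\right) + 90\right) 64 + \left(-53 + \left(\left(\left(37 - 9\right) + 42\right) + 0\right)\right)} = \sqrt{\left(-13 + 90\right) 64 + \left(-53 + \left(\left(28 + 42\right) + 0\right)\right)} = \sqrt{77 \cdot 64 + \left(-53 + \left(70 + 0\right)\right)} = \sqrt{4928 + \left(-53 + 70\right)} = \sqrt{4928 + 17} = \sqrt{4945}$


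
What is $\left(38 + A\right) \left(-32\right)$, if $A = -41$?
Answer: $96$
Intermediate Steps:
$\left(38 + A\right) \left(-32\right) = \left(38 - 41\right) \left(-32\right) = \left(-3\right) \left(-32\right) = 96$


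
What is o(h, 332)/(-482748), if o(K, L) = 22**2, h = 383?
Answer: -121/120687 ≈ -0.0010026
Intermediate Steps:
o(K, L) = 484
o(h, 332)/(-482748) = 484/(-482748) = 484*(-1/482748) = -121/120687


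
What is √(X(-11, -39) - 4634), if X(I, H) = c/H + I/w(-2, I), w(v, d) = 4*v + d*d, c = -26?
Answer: I*√532478487/339 ≈ 68.069*I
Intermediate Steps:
w(v, d) = d² + 4*v (w(v, d) = 4*v + d² = d² + 4*v)
X(I, H) = -26/H + I/(-8 + I²) (X(I, H) = -26/H + I/(I² + 4*(-2)) = -26/H + I/(I² - 8) = -26/H + I/(-8 + I²))
√(X(-11, -39) - 4634) = √((-26/(-39) - 11/(-8 + (-11)²)) - 4634) = √((-26*(-1/39) - 11/(-8 + 121)) - 4634) = √((⅔ - 11/113) - 4634) = √(193/339 - 4634) = √(-1570733/339) = I*√532478487/339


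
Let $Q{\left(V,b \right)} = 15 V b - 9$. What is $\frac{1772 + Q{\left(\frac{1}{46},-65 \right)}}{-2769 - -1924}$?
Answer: $- \frac{80123}{38870} \approx -2.0613$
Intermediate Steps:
$Q{\left(V,b \right)} = -9 + 15 V b$ ($Q{\left(V,b \right)} = 15 V b - 9 = -9 + 15 V b$)
$\frac{1772 + Q{\left(\frac{1}{46},-65 \right)}}{-2769 - -1924} = \frac{1772 + \left(-9 + 15 \cdot \frac{1}{46} \left(-65\right)\right)}{-2769 - -1924} = \frac{1772 + \left(-9 + 15 \cdot \frac{1}{46} \left(-65\right)\right)}{-2769 + 1924} = \frac{1772 - \frac{1389}{46}}{-845} = \left(1772 - \frac{1389}{46}\right) \left(- \frac{1}{845}\right) = \frac{80123}{46} \left(- \frac{1}{845}\right) = - \frac{80123}{38870}$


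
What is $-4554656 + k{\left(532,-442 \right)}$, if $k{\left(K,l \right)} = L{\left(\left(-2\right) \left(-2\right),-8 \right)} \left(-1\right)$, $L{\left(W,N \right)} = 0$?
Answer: $-4554656$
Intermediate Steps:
$k{\left(K,l \right)} = 0$ ($k{\left(K,l \right)} = 0 \left(-1\right) = 0$)
$-4554656 + k{\left(532,-442 \right)} = -4554656 + 0 = -4554656$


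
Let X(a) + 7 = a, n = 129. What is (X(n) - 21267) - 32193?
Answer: -53338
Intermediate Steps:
X(a) = -7 + a
(X(n) - 21267) - 32193 = ((-7 + 129) - 21267) - 32193 = (122 - 21267) - 32193 = -21145 - 32193 = -53338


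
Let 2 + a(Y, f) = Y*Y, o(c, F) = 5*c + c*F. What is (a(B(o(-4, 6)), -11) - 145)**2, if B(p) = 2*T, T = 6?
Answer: 9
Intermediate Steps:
o(c, F) = 5*c + F*c
B(p) = 12 (B(p) = 2*6 = 12)
a(Y, f) = -2 + Y**2 (a(Y, f) = -2 + Y*Y = -2 + Y**2)
(a(B(o(-4, 6)), -11) - 145)**2 = ((-2 + 12**2) - 145)**2 = ((-2 + 144) - 145)**2 = (142 - 145)**2 = (-3)**2 = 9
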